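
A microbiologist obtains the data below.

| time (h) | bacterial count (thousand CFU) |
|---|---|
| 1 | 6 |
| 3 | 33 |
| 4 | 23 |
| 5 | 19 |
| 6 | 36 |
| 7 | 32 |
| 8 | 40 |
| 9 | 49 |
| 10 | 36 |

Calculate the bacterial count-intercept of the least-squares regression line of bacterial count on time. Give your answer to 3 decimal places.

n = 9, Σx = 53, Σy = 274, Σxy = 1853, Σx² = 381
Sxx = Σx² − (Σx)²/n = 381 − 312.111111 = 68.888889
Sxy = Σxy − (Σx)(Σy)/n = 1853 − 1613.555556 = 239.444444
b = Sxy/Sxx = 239.444444/68.888889 = 3.475806
a = ȳ − b·x̄ = 30.444444 − 3.475806·5.888889 = 9.975806

9.976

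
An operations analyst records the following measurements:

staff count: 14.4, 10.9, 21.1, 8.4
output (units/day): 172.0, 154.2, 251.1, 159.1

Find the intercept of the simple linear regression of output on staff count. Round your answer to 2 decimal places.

78.39

n = 4, Σx = 54.8, Σy = 736.4, Σxy = 10792.23, Σx² = 841.94
Sxx = Σx² − (Σx)²/n = 841.94 − 750.76 = 91.18
Sxy = Σxy − (Σx)(Σy)/n = 10792.23 − 10088.68 = 703.55
b = Sxy/Sxx = 703.55/91.18 = 7.716056
a = ȳ − b·x̄ = 184.1 − 7.716056·13.7 = 78.390031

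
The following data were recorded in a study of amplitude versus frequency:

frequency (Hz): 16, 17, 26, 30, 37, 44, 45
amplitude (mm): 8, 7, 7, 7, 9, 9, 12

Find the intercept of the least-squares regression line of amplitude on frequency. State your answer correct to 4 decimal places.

4.9543

n = 7, Σx = 215, Σy = 59, Σxy = 1908, Σx² = 7451
Sxx = Σx² − (Σx)²/n = 7451 − 6603.571429 = 847.428571
Sxy = Σxy − (Σx)(Σy)/n = 1908 − 1812.142857 = 95.857143
b = Sxy/Sxx = 95.857143/847.428571 = 0.113115
a = ȳ − b·x̄ = 8.428571 − 0.113115·30.714286 = 4.954316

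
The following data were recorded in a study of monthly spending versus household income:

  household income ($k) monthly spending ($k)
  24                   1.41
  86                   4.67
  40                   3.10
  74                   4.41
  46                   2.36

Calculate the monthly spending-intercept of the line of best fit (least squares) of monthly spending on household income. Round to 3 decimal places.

n = 5, Σx = 270, Σy = 15.95, Σxy = 994.36, Σx² = 17164
Sxx = Σx² − (Σx)²/n = 17164 − 14580 = 2584
Sxy = Σxy − (Σx)(Σy)/n = 994.36 − 861.3 = 133.06
b = Sxy/Sxx = 133.06/2584 = 0.051494
a = ȳ − b·x̄ = 3.19 − 0.051494·54 = 0.409334

0.409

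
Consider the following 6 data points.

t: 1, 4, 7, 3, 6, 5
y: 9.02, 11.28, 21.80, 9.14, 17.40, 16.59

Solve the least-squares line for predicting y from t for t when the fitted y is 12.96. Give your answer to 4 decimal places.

3.7766

n = 6, Σx = 26, Σy = 85.23, Σxy = 421.51, Σx² = 136
Sxx = Σx² − (Σx)²/n = 136 − 112.666667 = 23.333333
Sxy = Σxy − (Σx)(Σy)/n = 421.51 − 369.33 = 52.18
b = Sxy/Sxx = 52.18/23.333333 = 2.236286
a = ȳ − b·x̄ = 14.205 − 2.236286·4.333333 = 4.514429
Set a + b·x = 12.96: x = (12.96 − 4.514429) / 2.236286 = 3.776607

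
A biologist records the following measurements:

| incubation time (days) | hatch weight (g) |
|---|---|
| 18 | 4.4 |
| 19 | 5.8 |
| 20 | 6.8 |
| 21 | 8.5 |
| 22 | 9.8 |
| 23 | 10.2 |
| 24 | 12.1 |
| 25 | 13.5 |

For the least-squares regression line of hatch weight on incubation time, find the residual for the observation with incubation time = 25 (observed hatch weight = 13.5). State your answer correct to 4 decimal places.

0.1667

n = 8, Σx = 172, Σy = 71.1, Σxy = 1582, Σx² = 3740
Sxx = Σx² − (Σx)²/n = 3740 − 3698 = 42
Sxy = Σxy − (Σx)(Σy)/n = 1582 − 1528.65 = 53.35
b = Sxy/Sxx = 53.35/42 = 1.270238
a = ȳ − b·x̄ = 8.8875 − 1.270238·21.5 = -18.422619
ŷ(25) = -18.422619 + 1.270238·25 = 13.333333
residual = y − ŷ = 13.5 − 13.333333 = 0.166667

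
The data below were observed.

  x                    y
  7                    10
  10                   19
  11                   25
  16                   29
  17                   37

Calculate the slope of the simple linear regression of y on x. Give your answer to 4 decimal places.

2.3164

n = 5, Σx = 61, Σy = 120, Σxy = 1628, Σx² = 815
Sxx = Σx² − (Σx)²/n = 815 − 744.2 = 70.8
Sxy = Σxy − (Σx)(Σy)/n = 1628 − 1464 = 164
b = Sxy/Sxx = 164/70.8 = 2.316384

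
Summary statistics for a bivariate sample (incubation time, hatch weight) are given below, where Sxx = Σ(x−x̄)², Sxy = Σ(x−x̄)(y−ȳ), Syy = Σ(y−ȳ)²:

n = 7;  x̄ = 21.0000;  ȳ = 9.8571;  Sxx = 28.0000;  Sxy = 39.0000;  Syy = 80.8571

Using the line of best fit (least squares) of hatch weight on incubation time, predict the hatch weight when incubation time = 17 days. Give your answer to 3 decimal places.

4.286

b = Sxy/Sxx = 39/28 = 1.392857
a = ȳ − b·x̄ = 9.8571 − 1.392857·21 = -19.3929
ŷ(17) = a + b·17 = -19.3929 + 1.392857·17 = 4.285671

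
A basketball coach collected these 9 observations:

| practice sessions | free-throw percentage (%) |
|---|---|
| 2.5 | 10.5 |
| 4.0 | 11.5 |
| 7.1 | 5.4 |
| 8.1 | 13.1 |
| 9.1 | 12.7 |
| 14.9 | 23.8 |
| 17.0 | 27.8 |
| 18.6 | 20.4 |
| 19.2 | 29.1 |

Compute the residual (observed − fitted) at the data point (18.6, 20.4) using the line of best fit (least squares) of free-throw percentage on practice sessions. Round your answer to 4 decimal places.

n = 9, Σx = 100.5, Σy = 154.3, Σxy = 2097.65, Σx² = 1446.69
Sxx = Σx² − (Σx)²/n = 1446.69 − 1122.25 = 324.44
Sxy = Σxy − (Σx)(Σy)/n = 2097.65 − 1723.016667 = 374.633333
b = Sxy/Sxx = 374.633333/324.44 = 1.154708
a = ȳ − b·x̄ = 17.144444 − 1.154708·11.166667 = 4.250210
ŷ(18.6) = 4.250210 + 1.154708·18.6 = 25.727771
residual = y − ŷ = 20.4 − 25.727771 = -5.327771

-5.3278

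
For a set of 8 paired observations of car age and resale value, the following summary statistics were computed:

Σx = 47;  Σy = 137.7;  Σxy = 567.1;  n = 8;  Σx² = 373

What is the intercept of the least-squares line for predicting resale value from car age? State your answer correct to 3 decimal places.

31.882

Sxx = Σx² − (Σx)²/n = 373 − 276.125 = 96.875
Sxy = Σxy − (Σx)(Σy)/n = 567.1 − 808.9875 = -241.8875
b = Sxy/Sxx = -241.8875/96.875 = -2.496903
a = ȳ − b·x̄ = 17.2125 − (-2.496903)·5.875 = 31.881806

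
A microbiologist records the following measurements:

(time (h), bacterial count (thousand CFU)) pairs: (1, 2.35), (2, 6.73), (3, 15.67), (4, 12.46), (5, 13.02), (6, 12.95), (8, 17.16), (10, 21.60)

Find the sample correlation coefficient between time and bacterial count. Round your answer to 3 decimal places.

n = 8, Σx = 39, Σy = 101.94, Σxy = 608.74, Σx² = 255, Σy² = 1549.8644
Sxx = Σx² − (Σx)²/n = 255 − 190.125 = 64.875
Sxy = Σxy − (Σx)(Σy)/n = 608.74 − 496.9575 = 111.7825
Syy = Σy² − (Σy)²/n = 1549.8644 − 1298.97045 = 250.89395
r = Sxy/√(Sxx·Syy) = 111.7825/√(16276.745006) = 111.7825/127.580347 = 0.876173

0.876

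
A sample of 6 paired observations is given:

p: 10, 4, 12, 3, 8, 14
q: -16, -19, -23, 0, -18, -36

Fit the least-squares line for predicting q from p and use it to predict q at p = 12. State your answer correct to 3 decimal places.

-26.290

n = 6, Σx = 51, Σy = -112, Σxy = -1160, Σx² = 529
Sxx = Σx² − (Σx)²/n = 529 − 433.5 = 95.5
Sxy = Σxy − (Σx)(Σy)/n = -1160 − (-952) = -208
b = Sxy/Sxx = -208/95.5 = -2.178010
a = ȳ − b·x̄ = -18.666667 − (-2.178010)·8.5 = -0.153578
ŷ(12) = a + b·12 = -0.153578 + (-2.178010)·12 = -26.289703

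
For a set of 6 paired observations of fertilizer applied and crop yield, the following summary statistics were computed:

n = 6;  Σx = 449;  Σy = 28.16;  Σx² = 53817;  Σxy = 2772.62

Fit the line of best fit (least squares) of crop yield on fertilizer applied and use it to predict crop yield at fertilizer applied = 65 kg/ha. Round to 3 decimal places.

4.370

Sxx = Σx² − (Σx)²/n = 53817 − 33600.166667 = 20216.833333
Sxy = Σxy − (Σx)(Σy)/n = 2772.62 − 2107.306667 = 665.313333
b = Sxy/Sxx = 665.313333/20216.833333 = 0.032909
a = ȳ − b·x̄ = 4.693333 − 0.032909·74.833333 = 2.230652
ŷ(65) = a + b·65 = 2.230652 + 0.032909·65 = 4.369729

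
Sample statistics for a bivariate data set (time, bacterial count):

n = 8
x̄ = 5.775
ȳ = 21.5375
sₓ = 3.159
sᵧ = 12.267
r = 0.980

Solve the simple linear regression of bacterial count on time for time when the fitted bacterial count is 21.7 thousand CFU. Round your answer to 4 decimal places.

5.8177

b = r · sᵧ/sₓ = 0.98 · 12.267/3.159 = 3.805527
a = ȳ − b·x̄ = 21.5375 − 3.805527·5.775 = -0.439419
Set a + b·x = 21.7: x = (21.7 − (-0.439419)) / 3.805527 = 5.817701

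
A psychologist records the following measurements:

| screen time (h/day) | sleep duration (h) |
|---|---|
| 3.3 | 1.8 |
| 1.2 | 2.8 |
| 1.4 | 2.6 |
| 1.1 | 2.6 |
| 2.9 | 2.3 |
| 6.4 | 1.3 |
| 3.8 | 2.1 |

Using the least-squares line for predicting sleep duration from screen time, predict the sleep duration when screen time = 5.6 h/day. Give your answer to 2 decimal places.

1.49

n = 7, Σx = 20.1, Σy = 15.5, Σxy = 38.77, Σx² = 79.31
Sxx = Σx² − (Σx)²/n = 79.31 − 57.715714 = 21.594286
Sxy = Σxy − (Σx)(Σy)/n = 38.77 − 44.507143 = -5.737143
b = Sxy/Sxx = -5.737143/21.594286 = -0.265679
a = ȳ − b·x̄ = 2.214286 − (-0.265679)·2.871429 = 2.977163
ŷ(5.6) = a + b·5.6 = 2.977163 + (-0.265679)·5.6 = 1.489362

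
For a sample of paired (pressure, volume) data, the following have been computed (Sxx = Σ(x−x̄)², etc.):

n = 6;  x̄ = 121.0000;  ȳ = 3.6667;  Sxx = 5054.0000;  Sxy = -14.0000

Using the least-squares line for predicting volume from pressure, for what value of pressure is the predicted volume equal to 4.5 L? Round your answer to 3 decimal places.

b = Sxy/Sxx = -14/5054 = -0.002770
a = ȳ − b·x̄ = 3.6667 − (-0.002770)·121 = 4.001880
Set a + b·x = 4.5: x = (4.5 − 4.001880) / (-0.002770) = -179.8213

-179.821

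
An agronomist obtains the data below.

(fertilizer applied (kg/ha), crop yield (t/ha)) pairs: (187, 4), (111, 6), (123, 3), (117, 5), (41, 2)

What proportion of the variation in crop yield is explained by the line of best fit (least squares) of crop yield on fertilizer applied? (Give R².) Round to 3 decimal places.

0.167

n = 5, Σx = 579, Σy = 20, Σxy = 2450, Σx² = 77789, Σy² = 90
Sxx = Σx² − (Σx)²/n = 77789 − 67048.2 = 10740.8
Sxy = Σxy − (Σx)(Σy)/n = 2450 − 2316 = 134
Syy = Σy² − (Σy)²/n = 90 − 80 = 10
R² = Sxy²/(Sxx·Syy) = (134)²/(10740.8·10) = 0.167176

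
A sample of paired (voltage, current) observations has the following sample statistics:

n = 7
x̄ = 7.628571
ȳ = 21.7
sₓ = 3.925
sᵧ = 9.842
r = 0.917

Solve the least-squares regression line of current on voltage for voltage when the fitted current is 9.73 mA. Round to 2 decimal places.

b = r · sᵧ/sₓ = 0.917 · 9.842/3.925 = 2.299392
a = ȳ − b·x̄ = 21.7 − 2.299392·7.628571 = 4.158924
Set a + b·x = 9.73: x = (9.73 − 4.158924) / 2.299392 = 2.422847

2.42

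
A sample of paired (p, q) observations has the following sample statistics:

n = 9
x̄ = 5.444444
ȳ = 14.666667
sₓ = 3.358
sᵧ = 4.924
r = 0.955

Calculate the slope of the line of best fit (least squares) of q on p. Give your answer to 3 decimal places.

b = r · sᵧ/sₓ = 0.955 · 4.924/3.358 = 1.400363

1.400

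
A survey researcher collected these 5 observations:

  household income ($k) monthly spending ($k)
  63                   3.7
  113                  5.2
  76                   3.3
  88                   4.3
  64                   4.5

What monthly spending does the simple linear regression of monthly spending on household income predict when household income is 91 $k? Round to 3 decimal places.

4.445

n = 5, Σx = 404, Σy = 21, Σxy = 1737.9, Σx² = 34354
Sxx = Σx² − (Σx)²/n = 34354 − 32643.2 = 1710.8
Sxy = Σxy − (Σx)(Σy)/n = 1737.9 − 1696.8 = 41.1
b = Sxy/Sxx = 41.1/1710.8 = 0.024024
a = ȳ − b·x̄ = 4.2 − 0.024024·80.8 = 2.258873
ŷ(91) = a + b·91 = 2.258873 + 0.024024·91 = 4.445043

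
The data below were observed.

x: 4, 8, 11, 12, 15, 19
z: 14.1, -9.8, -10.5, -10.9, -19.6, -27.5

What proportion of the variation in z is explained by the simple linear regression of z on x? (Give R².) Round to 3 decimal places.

n = 6, Σx = 69, Σy = -64.2, Σxy = -1084.8, Σx² = 931, Σy² = 1664.32
Sxx = Σx² − (Σx)²/n = 931 − 793.5 = 137.5
Sxy = Σxy − (Σx)(Σy)/n = -1084.8 − (-738.3) = -346.5
Syy = Σy² − (Σy)²/n = 1664.32 − 686.94 = 977.38
R² = Sxy²/(Sxx·Syy) = (-346.5)²/(137.5·977.38) = 0.893388

0.893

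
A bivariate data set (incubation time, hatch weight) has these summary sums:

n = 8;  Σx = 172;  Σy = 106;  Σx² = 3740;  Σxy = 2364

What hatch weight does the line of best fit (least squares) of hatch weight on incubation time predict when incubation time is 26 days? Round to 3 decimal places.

Sxx = Σx² − (Σx)²/n = 3740 − 3698 = 42
Sxy = Σxy − (Σx)(Σy)/n = 2364 − 2279 = 85
b = Sxy/Sxx = 85/42 = 2.023810
a = ȳ − b·x̄ = 13.25 − 2.023810·21.5 = -30.261905
ŷ(26) = a + b·26 = -30.261905 + 2.023810·26 = 22.357143

22.357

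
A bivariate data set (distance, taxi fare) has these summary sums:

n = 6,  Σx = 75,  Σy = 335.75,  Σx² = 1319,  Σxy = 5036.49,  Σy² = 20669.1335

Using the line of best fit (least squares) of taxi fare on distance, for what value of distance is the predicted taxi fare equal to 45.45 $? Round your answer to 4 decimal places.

Sxx = Σx² − (Σx)²/n = 1319 − 937.5 = 381.5
Sxy = Σxy − (Σx)(Σy)/n = 5036.49 − 4196.875 = 839.615
b = Sxy/Sxx = 839.615/381.5 = 2.200826
a = ȳ − b·x̄ = 55.958333 − 2.200826·12.5 = 28.448012
Set a + b·x = 45.45: x = (45.45 − 28.448012) / 2.200826 = 7.725277

7.7253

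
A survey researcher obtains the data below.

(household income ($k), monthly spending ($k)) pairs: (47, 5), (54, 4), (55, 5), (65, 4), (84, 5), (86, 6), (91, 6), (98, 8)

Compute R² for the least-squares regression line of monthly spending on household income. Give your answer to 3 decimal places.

n = 8, Σx = 580, Σy = 43, Σxy = 3252, Σx² = 44712, Σy² = 243
Sxx = Σx² − (Σx)²/n = 44712 − 42050 = 2662
Sxy = Σxy − (Σx)(Σy)/n = 3252 − 3117.5 = 134.5
Syy = Σy² − (Σy)²/n = 243 − 231.125 = 11.875
R² = Sxy²/(Sxx·Syy) = (134.5)²/(2662·11.875) = 0.572273

0.572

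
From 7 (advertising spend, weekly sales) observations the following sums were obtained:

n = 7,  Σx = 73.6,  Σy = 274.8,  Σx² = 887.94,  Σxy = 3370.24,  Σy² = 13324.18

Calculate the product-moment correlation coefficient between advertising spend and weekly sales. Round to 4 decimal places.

0.8940

Sxx = Σx² − (Σx)²/n = 887.94 − 773.851429 = 114.088571
Sxy = Σxy − (Σx)(Σy)/n = 3370.24 − 2889.325714 = 480.914286
Syy = Σy² − (Σy)²/n = 13324.18 − 10787.862857 = 2536.317143
r = Sxy/√(Sxx·Syy) = 480.914286/√(289364.799518) = 480.914286/537.926389 = 0.894015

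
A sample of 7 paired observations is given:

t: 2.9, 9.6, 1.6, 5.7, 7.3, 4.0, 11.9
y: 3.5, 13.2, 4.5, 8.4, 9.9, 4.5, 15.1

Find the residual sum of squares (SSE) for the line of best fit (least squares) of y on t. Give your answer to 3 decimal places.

5.939

n = 7, Σx = 43, Σy = 59.1, Σxy = 461.91, Σx² = 346.52, Σy² = 623.57
Sxx = Σx² − (Σx)²/n = 346.52 − 264.142857 = 82.377143
Sxy = Σxy − (Σx)(Σy)/n = 461.91 − 363.042857 = 98.867143
Syy = Σy² − (Σy)²/n = 623.57 − 498.972857 = 124.597143
b = Sxy/Sxx = 98.867143/82.377143 = 1.200177
SSE = Syy − b·Sxy = 124.597143 − 1.200177·98.867143 = 5.939083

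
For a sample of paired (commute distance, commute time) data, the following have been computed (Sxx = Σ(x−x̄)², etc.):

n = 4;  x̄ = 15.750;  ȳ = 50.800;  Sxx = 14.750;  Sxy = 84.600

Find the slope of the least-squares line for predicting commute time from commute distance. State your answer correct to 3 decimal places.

5.736

b = Sxy/Sxx = 84.6/14.75 = 5.735593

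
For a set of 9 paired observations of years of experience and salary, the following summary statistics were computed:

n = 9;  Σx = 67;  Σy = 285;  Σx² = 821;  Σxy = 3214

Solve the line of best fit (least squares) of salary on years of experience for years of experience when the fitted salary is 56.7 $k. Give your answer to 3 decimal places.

14.829

Sxx = Σx² − (Σx)²/n = 821 − 498.777778 = 322.222222
Sxy = Σxy − (Σx)(Σy)/n = 3214 − 2121.666667 = 1092.333333
b = Sxy/Sxx = 1092.333333/322.222222 = 3.39
a = ȳ − b·x̄ = 31.666667 − 3.39·7.444444 = 6.43
Set a + b·x = 56.7: x = (56.7 − 6.43) / 3.39 = 14.828909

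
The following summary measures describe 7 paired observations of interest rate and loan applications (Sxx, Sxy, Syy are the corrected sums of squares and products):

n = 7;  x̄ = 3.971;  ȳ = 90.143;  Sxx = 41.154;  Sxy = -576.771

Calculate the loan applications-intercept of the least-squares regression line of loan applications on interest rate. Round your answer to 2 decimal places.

145.80

b = Sxy/Sxx = -576.771/41.154 = -14.014944
a = ȳ − b·x̄ = 90.143 − (-14.014944)·3.971 = 145.796342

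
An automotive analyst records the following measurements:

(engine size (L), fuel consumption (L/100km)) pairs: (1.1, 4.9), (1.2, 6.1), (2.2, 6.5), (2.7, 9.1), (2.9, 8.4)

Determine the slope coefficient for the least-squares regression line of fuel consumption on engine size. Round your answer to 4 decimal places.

n = 5, Σx = 10.1, Σy = 35, Σxy = 75.94, Σx² = 23.19
Sxx = Σx² − (Σx)²/n = 23.19 − 20.402 = 2.788
Sxy = Σxy − (Σx)(Σy)/n = 75.94 − 70.7 = 5.24
b = Sxy/Sxx = 5.24/2.788 = 1.879484

1.8795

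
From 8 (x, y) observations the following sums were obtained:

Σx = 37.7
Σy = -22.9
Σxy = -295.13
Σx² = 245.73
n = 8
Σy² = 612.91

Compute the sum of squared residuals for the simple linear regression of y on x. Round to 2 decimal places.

32.45

Sxx = Σx² − (Σx)²/n = 245.73 − 177.66125 = 68.06875
Sxy = Σxy − (Σx)(Σy)/n = -295.13 − (-107.91625) = -187.21375
Syy = Σy² − (Σy)²/n = 612.91 − 65.55125 = 547.35875
b = Sxy/Sxx = -187.21375/68.06875 = -2.750363
SSE = Syy − b·Sxy = 547.35875 − (-2.750363)·(-187.21375) = 32.453038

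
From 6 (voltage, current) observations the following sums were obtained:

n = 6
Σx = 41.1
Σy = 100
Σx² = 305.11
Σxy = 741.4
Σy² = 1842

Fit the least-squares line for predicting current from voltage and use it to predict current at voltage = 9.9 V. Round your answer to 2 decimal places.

23.96

Sxx = Σx² − (Σx)²/n = 305.11 − 281.535 = 23.575
Sxy = Σxy − (Σx)(Σy)/n = 741.4 − 685 = 56.4
b = Sxy/Sxx = 56.4/23.575 = 2.392365
a = ȳ − b·x̄ = 16.666667 − 2.392365·6.85 = 0.278968
ŷ(9.9) = a + b·9.9 = 0.278968 + 2.392365·9.9 = 23.963379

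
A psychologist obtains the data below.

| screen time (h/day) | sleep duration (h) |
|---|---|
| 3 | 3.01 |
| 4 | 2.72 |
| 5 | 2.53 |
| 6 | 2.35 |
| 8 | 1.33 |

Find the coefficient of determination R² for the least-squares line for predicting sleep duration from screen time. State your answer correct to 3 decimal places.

0.946

n = 5, Σx = 26, Σy = 11.94, Σxy = 57.3, Σx² = 150, Σy² = 30.1508
Sxx = Σx² − (Σx)²/n = 150 − 135.2 = 14.8
Sxy = Σxy − (Σx)(Σy)/n = 57.3 − 62.088 = -4.788
Syy = Σy² − (Σy)²/n = 30.1508 − 28.51272 = 1.63808
R² = Sxy²/(Sxx·Syy) = (-4.788)²/(14.8·1.63808) = 0.945609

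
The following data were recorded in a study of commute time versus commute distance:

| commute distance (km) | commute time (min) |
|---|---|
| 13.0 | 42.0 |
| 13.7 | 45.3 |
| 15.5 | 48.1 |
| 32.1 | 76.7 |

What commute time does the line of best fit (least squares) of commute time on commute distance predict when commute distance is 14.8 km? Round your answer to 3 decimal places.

46.391

n = 4, Σx = 74.3, Σy = 212.1, Σxy = 4374.23, Σx² = 1627.35
Sxx = Σx² − (Σx)²/n = 1627.35 − 1380.1225 = 247.2275
Sxy = Σxy − (Σx)(Σy)/n = 4374.23 − 3939.7575 = 434.4725
b = Sxy/Sxx = 434.4725/247.2275 = 1.757379
a = ȳ − b·x̄ = 53.025 − 1.757379·18.575 = 20.381679
ŷ(14.8) = a + b·14.8 = 20.381679 + 1.757379·14.8 = 46.390893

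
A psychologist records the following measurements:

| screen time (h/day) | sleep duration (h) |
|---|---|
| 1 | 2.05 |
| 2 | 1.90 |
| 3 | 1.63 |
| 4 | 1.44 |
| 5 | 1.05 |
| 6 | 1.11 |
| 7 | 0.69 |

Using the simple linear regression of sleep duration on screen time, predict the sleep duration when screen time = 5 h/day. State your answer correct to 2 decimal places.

n = 7, Σx = 28, Σy = 9.87, Σxy = 33.24, Σx² = 140
Sxx = Σx² − (Σx)²/n = 140 − 112 = 28
Sxy = Σxy − (Σx)(Σy)/n = 33.24 − 39.48 = -6.24
b = Sxy/Sxx = -6.24/28 = -0.222857
a = ȳ − b·x̄ = 1.41 − (-0.222857)·4 = 2.301429
ŷ(5) = a + b·5 = 2.301429 + (-0.222857)·5 = 1.187143

1.19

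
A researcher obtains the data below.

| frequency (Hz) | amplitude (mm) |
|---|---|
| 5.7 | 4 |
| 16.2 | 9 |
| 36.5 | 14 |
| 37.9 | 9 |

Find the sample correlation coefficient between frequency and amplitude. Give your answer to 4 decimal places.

0.7978

n = 4, Σx = 96.3, Σy = 36, Σxy = 1020.7, Σx² = 3063.59, Σy² = 374
Sxx = Σx² − (Σx)²/n = 3063.59 − 2318.4225 = 745.1675
Sxy = Σxy − (Σx)(Σy)/n = 1020.7 − 866.7 = 154
Syy = Σy² − (Σy)²/n = 374 − 324 = 50
r = Sxy/√(Sxx·Syy) = 154/√(37258.375) = 154/193.024286 = 0.797827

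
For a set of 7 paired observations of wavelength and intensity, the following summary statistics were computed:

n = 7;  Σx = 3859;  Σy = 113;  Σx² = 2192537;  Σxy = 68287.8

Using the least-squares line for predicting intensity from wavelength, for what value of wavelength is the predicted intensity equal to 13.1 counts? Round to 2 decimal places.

Sxx = Σx² − (Σx)²/n = 2192537 − 2127411.571429 = 65125.428571
Sxy = Σxy − (Σx)(Σy)/n = 68287.8 − 62295.285714 = 5992.514286
b = Sxy/Sxx = 5992.514286/65125.428571 = 0.092015
a = ȳ − b·x̄ = 16.142857 − 0.092015·551.285714 = -34.583681
Set a + b·x = 13.1: x = (13.1 − (-34.583681)) / 0.092015 = 518.216561

518.22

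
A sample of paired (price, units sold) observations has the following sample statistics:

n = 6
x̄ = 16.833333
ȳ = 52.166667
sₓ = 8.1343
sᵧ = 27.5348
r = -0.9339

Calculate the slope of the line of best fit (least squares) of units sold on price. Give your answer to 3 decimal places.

-3.161

b = r · sᵧ/sₓ = -0.9339 · 27.5348/8.1343 = -3.161274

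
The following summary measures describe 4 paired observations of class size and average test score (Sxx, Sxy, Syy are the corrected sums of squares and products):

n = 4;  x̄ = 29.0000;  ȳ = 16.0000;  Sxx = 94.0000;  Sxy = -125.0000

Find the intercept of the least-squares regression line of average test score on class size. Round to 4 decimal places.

b = Sxy/Sxx = -125/94 = -1.329787
a = ȳ − b·x̄ = 16 − (-1.329787)·29 = 54.563830

54.5638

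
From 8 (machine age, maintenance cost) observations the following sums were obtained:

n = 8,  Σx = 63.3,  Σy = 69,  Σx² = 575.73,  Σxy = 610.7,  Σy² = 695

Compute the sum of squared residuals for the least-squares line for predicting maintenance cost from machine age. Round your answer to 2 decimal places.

43.90

Sxx = Σx² − (Σx)²/n = 575.73 − 500.86125 = 74.86875
Sxy = Σxy − (Σx)(Σy)/n = 610.7 − 545.9625 = 64.7375
Syy = Σy² − (Σy)²/n = 695 − 595.125 = 99.875
b = Sxy/Sxx = 64.7375/74.86875 = 0.864680
SSE = Syy − b·Sxy = 99.875 − 0.864680·64.7375 = 43.897788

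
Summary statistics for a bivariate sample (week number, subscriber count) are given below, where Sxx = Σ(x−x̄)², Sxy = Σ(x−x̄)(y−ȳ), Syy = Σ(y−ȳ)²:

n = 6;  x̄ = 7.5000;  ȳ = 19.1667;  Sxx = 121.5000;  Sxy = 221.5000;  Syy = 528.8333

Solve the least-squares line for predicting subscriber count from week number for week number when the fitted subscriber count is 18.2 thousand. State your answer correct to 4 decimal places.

6.9697

b = Sxy/Sxx = 221.5/121.5 = 1.823045
a = ȳ − b·x̄ = 19.1667 − 1.823045·7.5 = 5.493860
Set a + b·x = 18.2: x = (18.2 − 5.493860) / 1.823045 = 6.969733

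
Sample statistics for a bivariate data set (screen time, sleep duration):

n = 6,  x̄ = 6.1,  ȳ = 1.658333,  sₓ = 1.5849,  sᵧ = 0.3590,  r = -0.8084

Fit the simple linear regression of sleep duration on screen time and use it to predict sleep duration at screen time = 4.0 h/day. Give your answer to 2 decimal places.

b = r · sᵧ/sₓ = -0.8084 · 0.359/1.5849 = -0.183113
a = ȳ − b·x̄ = 1.658333 − (-0.183113)·6.1 = 2.775322
ŷ(4.0) = a + b·4.0 = 2.775322 + (-0.183113)·4 = 2.042870

2.04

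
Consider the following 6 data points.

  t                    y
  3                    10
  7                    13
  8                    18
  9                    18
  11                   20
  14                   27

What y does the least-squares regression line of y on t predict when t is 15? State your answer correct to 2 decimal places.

27.38

n = 6, Σx = 52, Σy = 106, Σxy = 1025, Σx² = 520
Sxx = Σx² − (Σx)²/n = 520 − 450.666667 = 69.333333
Sxy = Σxy − (Σx)(Σy)/n = 1025 − 918.666667 = 106.333333
b = Sxy/Sxx = 106.333333/69.333333 = 1.533654
a = ȳ − b·x̄ = 17.666667 − 1.533654·8.666667 = 4.375
ŷ(15) = a + b·15 = 4.375 + 1.533654·15 = 27.379808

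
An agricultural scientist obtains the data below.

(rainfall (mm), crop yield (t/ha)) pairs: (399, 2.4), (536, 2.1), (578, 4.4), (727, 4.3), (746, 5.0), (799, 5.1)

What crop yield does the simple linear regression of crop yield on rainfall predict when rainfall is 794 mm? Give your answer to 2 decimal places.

n = 6, Σx = 3785, Σy = 23.3, Σxy = 15557.4, Σx² = 2504027
Sxx = Σx² − (Σx)²/n = 2504027 − 2387704.166667 = 116322.833333
Sxy = Σxy − (Σx)(Σy)/n = 15557.4 − 14698.416667 = 858.983333
b = Sxy/Sxx = 858.983333/116322.833333 = 0.007384
a = ȳ − b·x̄ = 3.883333 − 0.007384·630.833333 = -0.775041
ŷ(794) = a + b·794 = -0.775041 + 0.007384·794 = 5.088234

5.09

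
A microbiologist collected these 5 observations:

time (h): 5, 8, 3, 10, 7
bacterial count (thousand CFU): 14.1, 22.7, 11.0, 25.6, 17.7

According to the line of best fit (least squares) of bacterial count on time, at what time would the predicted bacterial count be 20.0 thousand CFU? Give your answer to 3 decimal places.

n = 5, Σx = 33, Σy = 91.1, Σxy = 665, Σx² = 247
Sxx = Σx² − (Σx)²/n = 247 − 217.8 = 29.2
Sxy = Σxy − (Σx)(Σy)/n = 665 − 601.26 = 63.74
b = Sxy/Sxx = 63.74/29.2 = 2.182877
a = ȳ − b·x̄ = 18.22 − 2.182877·6.6 = 3.813014
Set a + b·x = 20.0: x = (20.0 − 3.813014) / 2.182877 = 7.415438

7.415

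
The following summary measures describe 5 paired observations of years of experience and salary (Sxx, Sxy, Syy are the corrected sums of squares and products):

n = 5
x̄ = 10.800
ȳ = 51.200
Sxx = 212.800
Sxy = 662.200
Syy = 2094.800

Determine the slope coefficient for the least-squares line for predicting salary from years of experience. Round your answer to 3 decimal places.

b = Sxy/Sxx = 662.2/212.8 = 3.111842

3.112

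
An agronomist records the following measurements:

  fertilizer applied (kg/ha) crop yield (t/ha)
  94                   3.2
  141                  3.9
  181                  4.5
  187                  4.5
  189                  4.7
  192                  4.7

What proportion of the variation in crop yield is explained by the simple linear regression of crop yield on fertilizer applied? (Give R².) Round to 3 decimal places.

n = 6, Σx = 984, Σy = 25.5, Σxy = 4297.4, Σx² = 169032, Σy² = 110.13
Sxx = Σx² − (Σx)²/n = 169032 − 161376 = 7656
Sxy = Σxy − (Σx)(Σy)/n = 4297.4 − 4182 = 115.4
Syy = Σy² − (Σy)²/n = 110.13 − 108.375 = 1.755
R² = Sxy²/(Sxx·Syy) = (115.4)²/(7656·1.755) = 0.991134

0.991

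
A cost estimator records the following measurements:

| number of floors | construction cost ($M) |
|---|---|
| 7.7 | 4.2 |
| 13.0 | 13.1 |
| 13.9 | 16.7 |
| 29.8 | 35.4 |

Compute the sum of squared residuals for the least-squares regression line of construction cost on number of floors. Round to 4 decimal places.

8.7959

n = 4, Σx = 64.4, Σy = 69.4, Σxy = 1489.69, Σx² = 1309.54, Σy² = 1721.3
Sxx = Σx² − (Σx)²/n = 1309.54 − 1036.84 = 272.7
Sxy = Σxy − (Σx)(Σy)/n = 1489.69 − 1117.34 = 372.35
Syy = Σy² − (Σy)²/n = 1721.3 − 1204.09 = 517.21
b = Sxy/Sxx = 372.35/272.7 = 1.365420
SSE = Syy − b·Sxy = 517.21 − 1.365420·372.35 = 8.795909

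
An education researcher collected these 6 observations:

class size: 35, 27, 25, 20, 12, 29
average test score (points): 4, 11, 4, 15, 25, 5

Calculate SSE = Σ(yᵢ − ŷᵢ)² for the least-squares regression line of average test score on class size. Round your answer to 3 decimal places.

64.447

n = 6, Σx = 148, Σy = 64, Σxy = 1282, Σx² = 3964, Σy² = 1028
Sxx = Σx² − (Σx)²/n = 3964 − 3650.666667 = 313.333333
Sxy = Σxy − (Σx)(Σy)/n = 1282 − 1578.666667 = -296.666667
Syy = Σy² − (Σy)²/n = 1028 − 682.666667 = 345.333333
b = Sxy/Sxx = -296.666667/313.333333 = -0.946809
SSE = Syy − b·Sxy = 345.333333 − (-0.946809)·(-296.666667) = 64.446809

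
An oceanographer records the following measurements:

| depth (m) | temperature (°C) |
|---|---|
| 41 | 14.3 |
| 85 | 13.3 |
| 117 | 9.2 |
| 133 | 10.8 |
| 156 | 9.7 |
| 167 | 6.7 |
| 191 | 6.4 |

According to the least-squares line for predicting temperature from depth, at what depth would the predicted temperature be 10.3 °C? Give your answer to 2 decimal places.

122.71

n = 7, Σx = 890, Σy = 70.4, Σxy = 8084.1, Σx² = 128990
Sxx = Σx² − (Σx)²/n = 128990 − 113157.142857 = 15832.857143
Sxy = Σxy − (Σx)(Σy)/n = 8084.1 − 8950.857143 = -866.757143
b = Sxy/Sxx = -866.757143/15832.857143 = -0.054744
a = ȳ − b·x̄ = 10.057143 − (-0.054744)·127.142857 = 17.017477
Set a + b·x = 10.3: x = (10.3 − 17.017477) / (-0.054744) = 122.706641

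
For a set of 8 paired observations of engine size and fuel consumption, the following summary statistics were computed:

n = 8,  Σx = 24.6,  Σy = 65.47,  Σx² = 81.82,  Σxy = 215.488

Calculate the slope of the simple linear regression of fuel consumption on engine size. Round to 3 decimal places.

2.294

Sxx = Σx² − (Σx)²/n = 81.82 − 75.645 = 6.175
Sxy = Σxy − (Σx)(Σy)/n = 215.488 − 201.32025 = 14.16775
b = Sxy/Sxx = 14.16775/6.175 = 2.294372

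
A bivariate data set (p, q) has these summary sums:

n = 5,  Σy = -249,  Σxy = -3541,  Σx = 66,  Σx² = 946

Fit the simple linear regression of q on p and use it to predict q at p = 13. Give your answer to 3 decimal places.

-49.120

Sxx = Σx² − (Σx)²/n = 946 − 871.2 = 74.8
Sxy = Σxy − (Σx)(Σy)/n = -3541 − (-3286.8) = -254.2
b = Sxy/Sxx = -254.2/74.8 = -3.398396
a = ȳ − b·x̄ = -49.8 − (-3.398396)·13.2 = -4.941176
ŷ(13) = a + b·13 = -4.941176 + (-3.398396)·13 = -49.120321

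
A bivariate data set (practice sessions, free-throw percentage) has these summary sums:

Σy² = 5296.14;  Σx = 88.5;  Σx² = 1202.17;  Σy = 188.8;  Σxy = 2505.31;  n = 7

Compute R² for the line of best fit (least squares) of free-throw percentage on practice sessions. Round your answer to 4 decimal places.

0.8246

Sxx = Σx² − (Σx)²/n = 1202.17 − 1118.892857 = 83.277143
Sxy = Σxy − (Σx)(Σy)/n = 2505.31 − 2386.971429 = 118.338571
Syy = Σy² − (Σy)²/n = 5296.14 − 5092.205714 = 203.934286
R² = Sxy²/(Sxx·Syy) = (118.338571)²/(83.277143·203.934286) = 0.824587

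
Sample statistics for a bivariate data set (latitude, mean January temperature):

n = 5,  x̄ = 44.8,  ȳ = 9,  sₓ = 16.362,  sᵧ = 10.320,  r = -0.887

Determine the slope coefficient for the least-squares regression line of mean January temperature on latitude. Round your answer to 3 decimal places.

b = r · sᵧ/sₓ = -0.887 · 10.32/16.362 = -0.559457

-0.559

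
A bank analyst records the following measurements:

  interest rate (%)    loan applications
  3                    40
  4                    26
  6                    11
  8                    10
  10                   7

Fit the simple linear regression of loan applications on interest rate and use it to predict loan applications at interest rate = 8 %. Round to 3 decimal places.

n = 5, Σx = 31, Σy = 94, Σxy = 440, Σx² = 225
Sxx = Σx² − (Σx)²/n = 225 − 192.2 = 32.8
Sxy = Σxy − (Σx)(Σy)/n = 440 − 582.8 = -142.8
b = Sxy/Sxx = -142.8/32.8 = -4.353659
a = ȳ − b·x̄ = 18.8 − (-4.353659)·6.2 = 45.792683
ŷ(8) = a + b·8 = 45.792683 + (-4.353659)·8 = 10.963415

10.963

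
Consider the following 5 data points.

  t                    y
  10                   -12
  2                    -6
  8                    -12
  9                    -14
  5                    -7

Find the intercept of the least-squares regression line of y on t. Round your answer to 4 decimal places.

n = 5, Σx = 34, Σy = -51, Σxy = -389, Σx² = 274
Sxx = Σx² − (Σx)²/n = 274 − 231.2 = 42.8
Sxy = Σxy − (Σx)(Σy)/n = -389 − (-346.8) = -42.2
b = Sxy/Sxx = -42.2/42.8 = -0.985981
a = ȳ − b·x̄ = -10.2 − (-0.985981)·6.8 = -3.495327

-3.4953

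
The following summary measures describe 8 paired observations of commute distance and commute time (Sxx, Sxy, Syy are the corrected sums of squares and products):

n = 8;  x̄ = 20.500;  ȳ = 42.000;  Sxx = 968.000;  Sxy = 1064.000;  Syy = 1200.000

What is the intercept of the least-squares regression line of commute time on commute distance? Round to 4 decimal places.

19.4669

b = Sxy/Sxx = 1064/968 = 1.099174
a = ȳ − b·x̄ = 42 − 1.099174·20.5 = 19.466942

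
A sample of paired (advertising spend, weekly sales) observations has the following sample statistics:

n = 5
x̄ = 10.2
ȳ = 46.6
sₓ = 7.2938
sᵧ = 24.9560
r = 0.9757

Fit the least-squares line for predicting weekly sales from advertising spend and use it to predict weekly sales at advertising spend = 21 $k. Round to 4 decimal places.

b = r · sᵧ/sₓ = 0.9757 · 24.956/7.2938 = 3.338393
a = ȳ − b·x̄ = 46.6 − 3.338393·10.2 = 12.548394
ŷ(21) = a + b·21 = 12.548394 + 3.338393·21 = 82.654642

82.6546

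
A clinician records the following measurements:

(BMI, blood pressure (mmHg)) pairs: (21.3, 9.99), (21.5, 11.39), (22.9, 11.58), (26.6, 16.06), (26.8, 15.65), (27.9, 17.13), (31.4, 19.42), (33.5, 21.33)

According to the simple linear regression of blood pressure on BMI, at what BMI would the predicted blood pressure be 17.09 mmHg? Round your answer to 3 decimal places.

n = 8, Σx = 211.9, Σy = 122.55, Σxy = 3371.74, Σx² = 5752.77
Sxx = Σx² − (Σx)²/n = 5752.77 − 5612.70125 = 140.06875
Sxy = Σxy − (Σx)(Σy)/n = 3371.74 − 3246.043125 = 125.696875
b = Sxy/Sxx = 125.696875/140.06875 = 0.897394
a = ȳ − b·x̄ = 15.31875 − 0.897394·26.4875 = -8.450977
Set a + b·x = 17.09: x = (17.09 − (-8.450977)) / 0.897394 = 28.461270

28.461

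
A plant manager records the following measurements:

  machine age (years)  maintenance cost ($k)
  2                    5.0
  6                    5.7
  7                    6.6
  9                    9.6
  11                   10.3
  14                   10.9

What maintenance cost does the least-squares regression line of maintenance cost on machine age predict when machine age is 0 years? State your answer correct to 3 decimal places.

n = 6, Σx = 49, Σy = 48.1, Σxy = 442.7, Σx² = 487
Sxx = Σx² − (Σx)²/n = 487 − 400.166667 = 86.833333
Sxy = Σxy − (Σx)(Σy)/n = 442.7 − 392.816667 = 49.883333
b = Sxy/Sxx = 49.883333/86.833333 = 0.574472
a = ȳ − b·x̄ = 8.016667 − 0.574472·8.166667 = 3.325144
ŷ(0) = a + b·0 = 3.325144 + 0.574472·0 = 3.325144

3.325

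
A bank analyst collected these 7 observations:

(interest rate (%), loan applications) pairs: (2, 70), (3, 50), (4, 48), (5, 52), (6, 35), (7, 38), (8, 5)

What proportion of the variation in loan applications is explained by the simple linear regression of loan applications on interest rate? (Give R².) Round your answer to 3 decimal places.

0.796

n = 7, Σx = 35, Σy = 298, Σxy = 1258, Σx² = 203, Σy² = 15102
Sxx = Σx² − (Σx)²/n = 203 − 175 = 28
Sxy = Σxy − (Σx)(Σy)/n = 1258 − 1490 = -232
Syy = Σy² − (Σy)²/n = 15102 − 12686.285714 = 2415.714286
R² = Sxy²/(Sxx·Syy) = (-232)²/(28·2415.714286) = 0.795742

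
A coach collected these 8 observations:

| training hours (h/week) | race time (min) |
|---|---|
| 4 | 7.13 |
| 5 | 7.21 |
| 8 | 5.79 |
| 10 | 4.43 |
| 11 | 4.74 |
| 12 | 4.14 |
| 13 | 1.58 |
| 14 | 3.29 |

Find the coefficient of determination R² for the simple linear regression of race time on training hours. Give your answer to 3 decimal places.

0.853

n = 8, Σx = 77, Σy = 38.31, Σxy = 323.61, Σx² = 835, Σy² = 208.8977
Sxx = Σx² − (Σx)²/n = 835 − 741.125 = 93.875
Sxy = Σxy − (Σx)(Σy)/n = 323.61 − 368.73375 = -45.12375
Syy = Σy² − (Σy)²/n = 208.8977 − 183.457012 = 25.440687
R² = Sxy²/(Sxx·Syy) = (-45.12375)²/(93.875·25.440687) = 0.852573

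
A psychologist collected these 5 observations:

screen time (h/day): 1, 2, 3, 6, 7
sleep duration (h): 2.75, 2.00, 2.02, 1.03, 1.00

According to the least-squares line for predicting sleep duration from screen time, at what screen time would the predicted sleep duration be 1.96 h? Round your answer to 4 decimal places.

3.0805

n = 5, Σx = 19, Σy = 8.8, Σxy = 25.99, Σx² = 99
Sxx = Σx² − (Σx)²/n = 99 − 72.2 = 26.8
Sxy = Σxy − (Σx)(Σy)/n = 25.99 − 33.44 = -7.45
b = Sxy/Sxx = -7.45/26.8 = -0.277985
a = ȳ − b·x̄ = 1.76 − (-0.277985)·3.8 = 2.816343
Set a + b·x = 1.96: x = (1.96 − 2.816343) / (-0.277985) = 3.080537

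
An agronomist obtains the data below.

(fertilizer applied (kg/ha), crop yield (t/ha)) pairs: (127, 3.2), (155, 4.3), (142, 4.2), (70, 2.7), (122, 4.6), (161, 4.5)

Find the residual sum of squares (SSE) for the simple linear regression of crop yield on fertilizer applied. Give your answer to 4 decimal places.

1.1491

n = 6, Σx = 777, Σy = 23.5, Σxy = 3144, Σx² = 106023, Σy² = 95.07
Sxx = Σx² − (Σx)²/n = 106023 − 100621.5 = 5401.5
Sxy = Σxy − (Σx)(Σy)/n = 3144 − 3043.25 = 100.75
Syy = Σy² − (Σy)²/n = 95.07 − 92.041667 = 3.028333
b = Sxy/Sxx = 100.75/5401.5 = 0.018652
SSE = Syy − b·Sxy = 3.028333 − 0.018652·100.75 = 1.149122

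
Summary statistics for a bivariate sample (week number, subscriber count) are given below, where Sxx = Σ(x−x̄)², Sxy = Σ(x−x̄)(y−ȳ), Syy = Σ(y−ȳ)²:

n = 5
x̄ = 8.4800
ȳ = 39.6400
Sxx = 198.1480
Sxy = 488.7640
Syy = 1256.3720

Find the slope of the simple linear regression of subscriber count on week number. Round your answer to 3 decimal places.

2.467

b = Sxy/Sxx = 488.764/198.148 = 2.466661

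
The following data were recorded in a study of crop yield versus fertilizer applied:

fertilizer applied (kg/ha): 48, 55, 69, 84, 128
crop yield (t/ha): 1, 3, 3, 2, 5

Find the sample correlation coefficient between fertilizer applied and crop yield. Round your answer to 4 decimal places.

0.8105

n = 5, Σx = 384, Σy = 14, Σxy = 1228, Σx² = 33530, Σy² = 48
Sxx = Σx² − (Σx)²/n = 33530 − 29491.2 = 4038.8
Sxy = Σxy − (Σx)(Σy)/n = 1228 − 1075.2 = 152.8
Syy = Σy² − (Σy)²/n = 48 − 39.2 = 8.8
r = Sxy/√(Sxx·Syy) = 152.8/√(35541.44) = 152.8/188.524375 = 0.810505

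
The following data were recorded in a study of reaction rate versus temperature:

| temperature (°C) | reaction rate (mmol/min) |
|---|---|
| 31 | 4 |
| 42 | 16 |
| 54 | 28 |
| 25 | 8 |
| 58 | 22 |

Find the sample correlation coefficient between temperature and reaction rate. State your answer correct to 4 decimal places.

0.9071

n = 5, Σx = 210, Σy = 78, Σxy = 3784, Σx² = 9630, Σy² = 1604
Sxx = Σx² − (Σx)²/n = 9630 − 8820 = 810
Sxy = Σxy − (Σx)(Σy)/n = 3784 − 3276 = 508
Syy = Σy² − (Σy)²/n = 1604 − 1216.8 = 387.2
r = Sxy/√(Sxx·Syy) = 508/√(313632) = 508/560.028571 = 0.907097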